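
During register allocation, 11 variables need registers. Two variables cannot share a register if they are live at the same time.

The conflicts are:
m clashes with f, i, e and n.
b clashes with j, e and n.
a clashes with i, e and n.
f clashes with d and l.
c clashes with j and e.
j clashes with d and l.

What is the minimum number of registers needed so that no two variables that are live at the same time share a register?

m and e conflict, so at least 2 registers are needed.
A valid assignment using 2 registers: m=1, b=1, a=1, f=2, c=1, i=2, j=2, d=1, e=2, l=1, n=2. Each listed conflict is separated.

2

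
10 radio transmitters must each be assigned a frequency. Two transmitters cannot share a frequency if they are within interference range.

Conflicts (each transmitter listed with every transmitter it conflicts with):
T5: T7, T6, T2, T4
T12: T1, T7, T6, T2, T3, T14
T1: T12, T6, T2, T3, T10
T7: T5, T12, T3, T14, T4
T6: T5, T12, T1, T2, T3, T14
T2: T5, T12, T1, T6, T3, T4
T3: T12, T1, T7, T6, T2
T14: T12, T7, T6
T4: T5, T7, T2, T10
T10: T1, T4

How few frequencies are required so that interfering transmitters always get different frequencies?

5

T12, T1, T6, T2, T3 pairwise conflict, so at least 5 frequencies are needed.
5 frequencies suffice: frequency 1 → {T7, T2, T10}; frequency 2 → {T12, T4}; frequency 3 → {T6}; frequency 4 → {T5, T1, T14}; frequency 5 → {T3}. Every pair that conflicts lands in different frequencies.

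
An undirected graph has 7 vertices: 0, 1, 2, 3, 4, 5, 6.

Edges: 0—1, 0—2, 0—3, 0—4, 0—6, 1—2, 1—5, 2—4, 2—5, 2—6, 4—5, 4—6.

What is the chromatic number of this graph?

0, 2, 4, 6 form a clique, so at least 4 colors are needed.
4 colors suffice: color red → {2, 3}; color blue → {0, 5}; color green → {1, 4}; color yellow → {6}. Each edge has distinct colors on its endpoints.

4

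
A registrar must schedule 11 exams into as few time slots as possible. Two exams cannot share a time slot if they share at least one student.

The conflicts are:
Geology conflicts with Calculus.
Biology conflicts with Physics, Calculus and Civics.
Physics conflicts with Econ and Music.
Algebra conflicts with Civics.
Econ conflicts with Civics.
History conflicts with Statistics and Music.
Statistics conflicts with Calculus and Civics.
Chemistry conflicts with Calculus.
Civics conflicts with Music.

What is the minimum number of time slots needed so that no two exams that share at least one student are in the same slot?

2

History and Statistics conflict, so at least 2 time slots are needed.
2 time slots suffice: time slot 1 → {Physics, History, Calculus, Civics}; time slot 2 → {Geology, Biology, Algebra, Econ, Statistics, Chemistry, Music}. No two conflicting exams share a time slot.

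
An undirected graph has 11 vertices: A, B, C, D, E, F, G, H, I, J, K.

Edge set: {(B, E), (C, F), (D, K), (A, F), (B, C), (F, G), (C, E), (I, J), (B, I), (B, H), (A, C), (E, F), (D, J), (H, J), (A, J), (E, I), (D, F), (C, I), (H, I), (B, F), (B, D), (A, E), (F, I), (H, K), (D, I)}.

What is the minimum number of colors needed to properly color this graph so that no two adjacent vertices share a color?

5

B, C, E, F, I are pairwise adjacent (a clique of size 5), so at least 5 colors are needed.
One proper 5-coloring: A=blue, B=green, C=yellow, D=yellow, E=purple, F=red, G=blue, H=red, I=blue, J=green, K=blue. No two adjacent vertices share a color.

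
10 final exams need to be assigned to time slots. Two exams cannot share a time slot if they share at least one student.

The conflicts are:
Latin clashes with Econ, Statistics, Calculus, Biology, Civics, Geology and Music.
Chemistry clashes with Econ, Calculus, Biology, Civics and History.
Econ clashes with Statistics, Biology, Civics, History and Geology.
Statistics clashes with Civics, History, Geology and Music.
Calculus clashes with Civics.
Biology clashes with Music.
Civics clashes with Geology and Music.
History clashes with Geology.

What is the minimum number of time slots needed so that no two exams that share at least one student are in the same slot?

5

Latin, Econ, Statistics, Civics, Geology all conflict with each other, so at least 5 time slots are needed.
5 time slots suffice: time slot 1 → {Econ, Calculus, Music}; time slot 2 → {Biology, Civics, History}; time slot 3 → {Latin, Chemistry}; time slot 4 → {Statistics}; time slot 5 → {Geology}. Each listed conflict is separated.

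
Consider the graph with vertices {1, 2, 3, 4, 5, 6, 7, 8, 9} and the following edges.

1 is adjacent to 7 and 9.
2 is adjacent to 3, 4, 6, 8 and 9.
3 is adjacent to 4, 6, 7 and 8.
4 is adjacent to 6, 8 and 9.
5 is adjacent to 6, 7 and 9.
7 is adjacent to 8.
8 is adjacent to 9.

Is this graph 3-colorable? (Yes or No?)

2, 3, 4, 6 form a clique, so at least 4 colors are needed.
So 3 colors are not enough.

No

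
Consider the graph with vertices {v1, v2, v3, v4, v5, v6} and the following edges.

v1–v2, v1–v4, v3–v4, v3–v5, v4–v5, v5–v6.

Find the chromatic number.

3

v3, v4, v5 are mutually adjacent, so at least 3 colors are needed.
A valid assignment using 3 colors: v1=2, v2=1, v3=3, v4=1, v5=2, v6=1. No two adjacent vertices share a color.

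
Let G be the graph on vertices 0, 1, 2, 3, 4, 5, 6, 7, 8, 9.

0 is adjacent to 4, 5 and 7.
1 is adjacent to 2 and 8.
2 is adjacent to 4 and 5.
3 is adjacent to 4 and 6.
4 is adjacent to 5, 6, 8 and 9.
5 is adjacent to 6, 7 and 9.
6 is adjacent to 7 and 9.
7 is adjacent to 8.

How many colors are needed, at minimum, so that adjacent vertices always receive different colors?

4, 5, 6, 9 are mutually adjacent (a clique of size 4), so at least 4 colors are needed.
One proper 4-coloring: 0=c, 1=a, 2=c, 3=b, 4=a, 5=b, 6=c, 7=a, 8=b, 9=d. Every edge joins two different colors.

4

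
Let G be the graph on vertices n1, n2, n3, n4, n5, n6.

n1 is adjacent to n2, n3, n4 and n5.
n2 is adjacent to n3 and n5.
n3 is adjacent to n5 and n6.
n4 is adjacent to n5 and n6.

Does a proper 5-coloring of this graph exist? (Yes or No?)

Yes

The chromatic number is 4. n1, n2, n3, n5 are pairwise adjacent (a clique of size 4), so at least 4 colors are needed.
A valid assignment using 4 colors: n1=B, n2=Y, n3=R, n4=R, n5=G, n6=B.
Since 5 ≥ 4, a proper 5-coloring certainly exists.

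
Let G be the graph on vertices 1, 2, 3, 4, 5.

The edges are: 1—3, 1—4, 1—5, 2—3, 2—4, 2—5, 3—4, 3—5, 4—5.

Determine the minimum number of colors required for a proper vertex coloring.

1, 3, 4, 5 form a clique, so at least 4 colors are needed.
A valid assignment using 4 colors: 1=d, 2=d, 3=b, 4=c, 5=a. Each edge has distinct colors on its endpoints.

4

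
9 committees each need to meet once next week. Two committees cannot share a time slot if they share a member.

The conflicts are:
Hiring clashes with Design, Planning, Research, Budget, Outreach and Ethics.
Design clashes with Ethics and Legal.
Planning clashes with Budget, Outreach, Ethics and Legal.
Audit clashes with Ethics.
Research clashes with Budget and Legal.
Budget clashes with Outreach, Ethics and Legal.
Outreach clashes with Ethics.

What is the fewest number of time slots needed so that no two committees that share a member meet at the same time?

5

Hiring, Planning, Budget, Outreach, Ethics are mutually in conflict, so at least 5 time slots are needed.
5 time slots suffice: Hiring=3, Design=2, Planning=4, Audit=2, Research=4, Budget=2, Outreach=5, Ethics=1, Legal=1. Each listed conflict is separated.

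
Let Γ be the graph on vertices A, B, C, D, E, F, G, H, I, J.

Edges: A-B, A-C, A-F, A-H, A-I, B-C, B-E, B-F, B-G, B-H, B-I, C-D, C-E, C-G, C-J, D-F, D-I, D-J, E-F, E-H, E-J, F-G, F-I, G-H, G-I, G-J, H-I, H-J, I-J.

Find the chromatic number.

B, F, G, I are mutually adjacent (a clique of size 4), so at least 4 colors are needed.
One proper 4-coloring: A=4, B=2, C=1, D=4, E=4, F=3, G=4, H=3, I=1, J=2. No two adjacent vertices share a color.

4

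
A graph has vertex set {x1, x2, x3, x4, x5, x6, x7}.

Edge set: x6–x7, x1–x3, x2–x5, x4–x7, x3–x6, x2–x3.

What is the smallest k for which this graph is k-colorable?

2

x2 and x3 are adjacent, so at least 2 colors are needed.
2 colors suffice: color red → {x3, x5, x7}; color blue → {x1, x2, x4, x6}. Every edge joins two different colors.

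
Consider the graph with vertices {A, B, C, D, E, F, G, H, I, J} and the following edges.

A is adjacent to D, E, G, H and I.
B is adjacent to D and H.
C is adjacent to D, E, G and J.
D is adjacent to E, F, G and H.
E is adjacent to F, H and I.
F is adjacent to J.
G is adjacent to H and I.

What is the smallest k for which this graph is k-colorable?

4

A, D, G, H form a clique, so at least 4 colors are needed.
4 colors suffice: color 1 → {D, I, J}; color 2 → {B, E, G}; color 3 → {C, F, H}; color 4 → {A}. No two adjacent vertices share a color.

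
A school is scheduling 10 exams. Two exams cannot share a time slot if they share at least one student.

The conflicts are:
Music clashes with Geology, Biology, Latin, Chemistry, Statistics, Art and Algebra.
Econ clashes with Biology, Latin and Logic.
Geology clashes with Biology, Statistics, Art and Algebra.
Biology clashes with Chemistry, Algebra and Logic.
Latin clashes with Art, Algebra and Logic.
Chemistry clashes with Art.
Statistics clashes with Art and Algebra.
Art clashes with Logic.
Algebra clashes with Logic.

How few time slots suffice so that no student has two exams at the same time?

Music, Geology, Biology, Algebra all conflict with each other, so at least 4 time slots are needed.
4 time slots suffice: time slot 1 → {Music, Logic}; time slot 2 → {Biology, Latin, Statistics}; time slot 3 → {Econ, Art, Algebra}; time slot 4 → {Geology, Chemistry}. Every pair that conflicts lands in different time slots.

4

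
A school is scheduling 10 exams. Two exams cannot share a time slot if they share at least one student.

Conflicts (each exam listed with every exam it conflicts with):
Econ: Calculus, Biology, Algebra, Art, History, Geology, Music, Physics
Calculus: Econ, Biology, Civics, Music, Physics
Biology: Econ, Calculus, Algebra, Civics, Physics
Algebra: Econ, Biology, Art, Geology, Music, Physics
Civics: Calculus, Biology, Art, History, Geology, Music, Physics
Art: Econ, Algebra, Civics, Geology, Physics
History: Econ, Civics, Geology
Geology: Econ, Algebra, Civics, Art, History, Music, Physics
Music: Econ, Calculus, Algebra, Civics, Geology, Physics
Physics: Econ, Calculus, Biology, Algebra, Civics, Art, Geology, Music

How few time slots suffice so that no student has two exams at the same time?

Econ, Algebra, Art, Geology, Physics all conflict with each other, so at least 5 time slots are needed.
Using 5 time slots: Econ=1, Calculus=3, Biology=5, Algebra=4, Civics=1, Art=5, History=2, Geology=3, Music=5, Physics=2. Every pair that conflicts lands in different time slots.

5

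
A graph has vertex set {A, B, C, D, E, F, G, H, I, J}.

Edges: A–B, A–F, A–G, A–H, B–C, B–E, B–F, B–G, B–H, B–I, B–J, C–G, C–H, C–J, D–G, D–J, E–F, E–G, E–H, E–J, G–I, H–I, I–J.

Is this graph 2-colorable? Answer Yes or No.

B, E, G are pairwise adjacent, so at least 3 colors are needed.
So 2 colors are not enough.

No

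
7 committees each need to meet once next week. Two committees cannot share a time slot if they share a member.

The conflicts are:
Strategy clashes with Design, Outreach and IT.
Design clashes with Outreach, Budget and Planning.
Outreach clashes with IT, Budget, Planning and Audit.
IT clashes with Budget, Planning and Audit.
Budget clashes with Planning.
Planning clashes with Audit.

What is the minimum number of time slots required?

Design, Outreach, Budget, Planning all conflict with each other, so at least 4 time slots are needed.
A valid assignment using 4 time slots: Strategy=2, Design=3, Outreach=1, IT=3, Budget=4, Planning=2, Audit=4. Each listed conflict is separated.

4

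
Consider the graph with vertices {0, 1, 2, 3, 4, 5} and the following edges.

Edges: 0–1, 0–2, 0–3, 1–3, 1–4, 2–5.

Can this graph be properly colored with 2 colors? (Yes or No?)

0, 1, 3 form a triangle, so at least 3 colors are needed.
So 2 colors are not enough.

No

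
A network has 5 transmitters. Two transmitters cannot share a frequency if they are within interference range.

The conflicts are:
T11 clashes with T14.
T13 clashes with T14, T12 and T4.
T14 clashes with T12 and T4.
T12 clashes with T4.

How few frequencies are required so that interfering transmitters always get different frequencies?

T13, T14, T12, T4 are mutually in conflict, so at least 4 frequencies are needed.
4 frequencies suffice: T11=2, T13=2, T14=1, T12=3, T4=4. Each listed conflict is separated.

4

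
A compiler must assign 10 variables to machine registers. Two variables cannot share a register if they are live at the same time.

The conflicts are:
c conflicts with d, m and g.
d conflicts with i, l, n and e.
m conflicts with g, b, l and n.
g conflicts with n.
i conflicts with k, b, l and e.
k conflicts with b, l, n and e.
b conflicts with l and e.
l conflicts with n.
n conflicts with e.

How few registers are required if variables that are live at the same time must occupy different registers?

i, k, b, l all conflict with each other, so at least 4 registers are needed.
Using 4 registers: c=1, d=4, m=3, g=4, i=3, k=4, b=2, l=1, n=2, e=1. Every pair that conflicts lands in different registers.

4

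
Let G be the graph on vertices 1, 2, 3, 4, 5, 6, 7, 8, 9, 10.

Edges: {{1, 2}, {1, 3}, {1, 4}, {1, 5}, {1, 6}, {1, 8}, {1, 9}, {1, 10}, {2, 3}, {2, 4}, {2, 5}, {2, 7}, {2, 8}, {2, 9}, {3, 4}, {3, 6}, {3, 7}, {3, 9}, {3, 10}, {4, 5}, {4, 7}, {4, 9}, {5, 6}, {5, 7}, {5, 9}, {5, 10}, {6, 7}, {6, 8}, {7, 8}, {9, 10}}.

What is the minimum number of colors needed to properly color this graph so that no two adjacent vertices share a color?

5

1, 2, 3, 4, 9 are mutually adjacent (a clique of size 5), so at least 5 colors are needed.
5 colors suffice: color a → {1, 7}; color b → {2, 6, 10}; color c → {3, 5, 8}; color d → {4}; color e → {9}. No two adjacent vertices share a color.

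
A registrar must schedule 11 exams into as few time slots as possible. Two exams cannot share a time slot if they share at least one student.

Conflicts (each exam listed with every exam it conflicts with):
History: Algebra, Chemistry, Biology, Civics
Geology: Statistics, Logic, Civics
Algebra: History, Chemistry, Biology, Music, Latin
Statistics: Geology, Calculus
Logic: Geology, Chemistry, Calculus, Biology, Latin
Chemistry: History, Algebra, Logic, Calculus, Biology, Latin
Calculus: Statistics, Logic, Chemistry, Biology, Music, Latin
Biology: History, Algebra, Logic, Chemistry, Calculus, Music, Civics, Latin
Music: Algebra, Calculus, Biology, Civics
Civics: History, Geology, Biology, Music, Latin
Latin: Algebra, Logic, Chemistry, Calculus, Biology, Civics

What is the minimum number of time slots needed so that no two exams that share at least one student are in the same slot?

5

Logic, Chemistry, Calculus, Biology, Latin all conflict with each other, so at least 5 time slots are needed.
5 time slots suffice: time slot 1 → {Geology, Biology}; time slot 2 → {History, Statistics, Music, Latin}; time slot 3 → {Algebra, Calculus, Civics}; time slot 4 → {Chemistry}; time slot 5 → {Logic}. No two conflicting exams share a time slot.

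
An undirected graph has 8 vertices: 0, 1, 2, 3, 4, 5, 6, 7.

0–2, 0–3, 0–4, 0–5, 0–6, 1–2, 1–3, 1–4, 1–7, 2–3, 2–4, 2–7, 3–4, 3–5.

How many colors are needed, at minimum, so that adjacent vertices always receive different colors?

0, 2, 3, 4 are mutually adjacent (a clique of size 4), so at least 4 colors are needed.
4 colors suffice: 0=c, 1=c, 2=a, 3=b, 4=d, 5=a, 6=a, 7=b. Every edge joins two different colors.

4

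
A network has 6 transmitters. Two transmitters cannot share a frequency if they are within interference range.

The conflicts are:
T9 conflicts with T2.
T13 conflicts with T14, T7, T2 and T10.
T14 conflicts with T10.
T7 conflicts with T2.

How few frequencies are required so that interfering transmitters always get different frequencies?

3

T13, T14, T10 all conflict with each other, so at least 3 frequencies are needed.
3 frequencies suffice: frequency 1 → {T9, T13}; frequency 2 → {T14, T2}; frequency 3 → {T7, T10}. Every pair that conflicts lands in different frequencies.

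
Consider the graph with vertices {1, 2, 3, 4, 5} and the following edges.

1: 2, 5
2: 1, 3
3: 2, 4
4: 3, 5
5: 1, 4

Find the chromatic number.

3

The cycle 5-4-3-2-1-5 has odd length 5, so it cannot be 2-colored; at least 3 colors are needed.
3 colors suffice: color a → {1, 3}; color b → {2, 4}; color c → {5}. No two adjacent vertices share a color.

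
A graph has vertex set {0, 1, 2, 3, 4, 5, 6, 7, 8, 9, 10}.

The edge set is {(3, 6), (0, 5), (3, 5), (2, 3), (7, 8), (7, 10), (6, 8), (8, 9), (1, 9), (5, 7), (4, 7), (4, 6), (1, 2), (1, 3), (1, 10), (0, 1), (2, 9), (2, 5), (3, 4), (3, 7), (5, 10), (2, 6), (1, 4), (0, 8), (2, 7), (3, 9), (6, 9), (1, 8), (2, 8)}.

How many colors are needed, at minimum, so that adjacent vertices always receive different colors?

4

2, 3, 5, 7 are mutually adjacent (a clique of size 4), so at least 4 colors are needed.
A valid assignment using 4 colors: 0=c, 1=b, 2=c, 3=a, 4=c, 5=d, 6=b, 7=b, 8=a, 9=d, 10=a. Every edge joins two different colors.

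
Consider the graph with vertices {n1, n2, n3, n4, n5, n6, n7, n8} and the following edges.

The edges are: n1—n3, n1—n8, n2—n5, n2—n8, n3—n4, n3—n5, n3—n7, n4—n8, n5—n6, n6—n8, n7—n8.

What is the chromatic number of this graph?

3

The cycle n2-n8-n4-n3-n5-n2 has odd length 5, so it cannot be 2-colored; at least 3 colors are needed.
3 colors suffice: n1=2, n2=3, n3=1, n4=2, n5=2, n6=3, n7=2, n8=1. Each edge has distinct colors on its endpoints.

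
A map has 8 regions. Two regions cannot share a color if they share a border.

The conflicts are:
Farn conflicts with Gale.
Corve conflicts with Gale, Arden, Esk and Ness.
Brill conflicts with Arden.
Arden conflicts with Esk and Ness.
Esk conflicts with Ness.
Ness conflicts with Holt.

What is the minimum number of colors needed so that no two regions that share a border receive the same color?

4

Corve, Arden, Esk, Ness all conflict with each other, so at least 4 colors are needed.
4 colors suffice: color 1 → {Gale, Brill, Ness}; color 2 → {Farn, Arden, Holt}; color 3 → {Corve}; color 4 → {Esk}. Each listed conflict is separated.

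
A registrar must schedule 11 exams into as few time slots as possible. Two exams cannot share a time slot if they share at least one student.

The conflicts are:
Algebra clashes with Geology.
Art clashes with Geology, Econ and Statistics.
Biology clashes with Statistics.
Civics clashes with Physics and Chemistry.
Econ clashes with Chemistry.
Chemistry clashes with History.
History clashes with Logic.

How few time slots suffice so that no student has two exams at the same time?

Art and Geology conflict, so at least 2 time slots are needed.
Using 2 time slots: Algebra=1, Art=1, Geology=2, Biology=1, Civics=2, Econ=2, Physics=1, Statistics=2, Chemistry=1, History=2, Logic=1. Every pair that conflicts lands in different time slots.

2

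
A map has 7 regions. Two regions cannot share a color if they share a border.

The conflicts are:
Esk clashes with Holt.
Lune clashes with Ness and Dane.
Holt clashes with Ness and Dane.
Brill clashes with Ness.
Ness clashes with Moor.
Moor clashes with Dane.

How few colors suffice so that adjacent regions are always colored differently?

2

Holt and Ness conflict, so at least 2 colors are needed.
One proper 2-coloring: Esk=1, Lune=2, Holt=2, Brill=2, Ness=1, Moor=2, Dane=1. No two conflicting regions share a color.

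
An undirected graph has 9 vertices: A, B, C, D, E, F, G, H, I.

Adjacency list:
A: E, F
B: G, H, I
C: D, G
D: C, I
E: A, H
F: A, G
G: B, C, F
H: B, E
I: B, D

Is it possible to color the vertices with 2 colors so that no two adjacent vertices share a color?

No

The cycle G-B-I-D-C-G has odd length 5, so it cannot be 2-colored; at least 3 colors are needed.
So 2 colors are not enough.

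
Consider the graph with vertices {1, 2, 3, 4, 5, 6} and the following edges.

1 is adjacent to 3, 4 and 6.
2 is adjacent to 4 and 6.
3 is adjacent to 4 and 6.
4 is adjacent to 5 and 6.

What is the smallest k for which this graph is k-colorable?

4

1, 3, 4, 6 form a clique, so at least 4 colors are needed.
4 colors suffice: color a → {4}; color b → {5, 6}; color c → {1, 2}; color d → {3}. No two adjacent vertices share a color.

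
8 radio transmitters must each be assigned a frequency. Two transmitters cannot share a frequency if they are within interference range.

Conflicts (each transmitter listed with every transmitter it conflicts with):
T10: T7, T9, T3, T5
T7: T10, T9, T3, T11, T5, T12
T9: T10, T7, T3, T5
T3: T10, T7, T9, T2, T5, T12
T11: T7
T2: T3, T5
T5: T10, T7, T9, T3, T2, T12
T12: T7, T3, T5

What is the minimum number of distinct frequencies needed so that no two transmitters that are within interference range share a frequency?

5

T10, T7, T9, T3, T5 are mutually in conflict, so at least 5 frequencies are needed.
5 frequencies suffice: T10=4, T7=1, T9=5, T3=3, T11=2, T2=1, T5=2, T12=4. No two conflicting transmitters share a frequency.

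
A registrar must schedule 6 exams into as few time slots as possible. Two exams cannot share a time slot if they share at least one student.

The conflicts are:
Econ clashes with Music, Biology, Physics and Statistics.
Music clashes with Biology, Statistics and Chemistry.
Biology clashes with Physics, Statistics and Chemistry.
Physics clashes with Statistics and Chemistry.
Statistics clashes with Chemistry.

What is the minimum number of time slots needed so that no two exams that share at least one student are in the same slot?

Econ, Biology, Physics, Statistics all conflict with each other, so at least 4 time slots are needed.
A valid assignment using 4 time slots: Econ=3, Music=4, Biology=1, Physics=4, Statistics=2, Chemistry=3. Each listed conflict is separated.

4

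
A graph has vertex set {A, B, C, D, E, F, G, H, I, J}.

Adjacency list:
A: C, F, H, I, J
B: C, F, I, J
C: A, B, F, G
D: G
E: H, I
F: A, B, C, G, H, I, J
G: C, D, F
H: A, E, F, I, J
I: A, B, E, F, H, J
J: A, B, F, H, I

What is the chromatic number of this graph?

A, F, H, I, J form a clique, so at least 5 colors are needed.
A valid assignment using 5 colors: A=purple, B=green, C=blue, D=red, E=red, F=red, G=green, H=green, I=blue, J=yellow. No two adjacent vertices share a color.

5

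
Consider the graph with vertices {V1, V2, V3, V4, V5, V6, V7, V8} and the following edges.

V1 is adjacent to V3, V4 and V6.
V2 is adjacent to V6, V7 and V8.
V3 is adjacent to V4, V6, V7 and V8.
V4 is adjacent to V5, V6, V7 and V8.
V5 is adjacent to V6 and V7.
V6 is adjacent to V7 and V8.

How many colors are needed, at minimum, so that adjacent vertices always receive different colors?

V3, V4, V6, V8 form a clique, so at least 4 colors are needed.
4 colors suffice: color 1 → {V6}; color 2 → {V2, V4}; color 3 → {V3, V5}; color 4 → {V1, V7, V8}. Each edge has distinct colors on its endpoints.

4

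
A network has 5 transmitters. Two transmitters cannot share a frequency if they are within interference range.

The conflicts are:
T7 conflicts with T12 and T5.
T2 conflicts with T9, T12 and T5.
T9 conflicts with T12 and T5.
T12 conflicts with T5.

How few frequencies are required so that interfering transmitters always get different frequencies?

4

T2, T9, T12, T5 are mutually in conflict, so at least 4 frequencies are needed.
4 frequencies suffice: frequency 1 → {T12}; frequency 2 → {T5}; frequency 3 → {T7, T9}; frequency 4 → {T2}. Each listed conflict is separated.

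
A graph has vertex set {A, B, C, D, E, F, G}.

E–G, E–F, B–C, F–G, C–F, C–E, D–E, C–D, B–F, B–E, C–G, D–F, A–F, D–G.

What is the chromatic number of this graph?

C, D, E, F, G are pairwise adjacent (a clique of size 5), so at least 5 colors are needed.
A valid assignment using 5 colors: A=blue, B=yellow, C=green, D=purple, E=blue, F=red, G=yellow. No two adjacent vertices share a color.

5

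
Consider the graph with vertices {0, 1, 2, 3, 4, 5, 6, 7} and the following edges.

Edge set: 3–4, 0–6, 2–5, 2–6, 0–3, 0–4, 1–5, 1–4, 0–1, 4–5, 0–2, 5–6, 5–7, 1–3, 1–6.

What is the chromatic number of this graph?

4

0, 1, 3, 4 form a clique, so at least 4 colors are needed.
4 colors suffice: color a → {1, 2, 7}; color b → {0, 5}; color c → {4, 6}; color d → {3}. Every edge joins two different colors.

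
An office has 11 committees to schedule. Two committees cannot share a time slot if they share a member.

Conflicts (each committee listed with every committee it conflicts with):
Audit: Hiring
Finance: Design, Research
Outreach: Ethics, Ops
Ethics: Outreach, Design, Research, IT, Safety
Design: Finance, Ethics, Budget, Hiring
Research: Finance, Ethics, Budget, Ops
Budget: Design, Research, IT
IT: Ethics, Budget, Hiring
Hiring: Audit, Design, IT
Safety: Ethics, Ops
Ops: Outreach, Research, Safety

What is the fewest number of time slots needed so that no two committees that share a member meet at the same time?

Design and Budget conflict, so at least 2 time slots are needed.
2 time slots suffice: time slot 1 → {Finance, Ethics, Budget, Hiring, Ops}; time slot 2 → {Audit, Outreach, Design, Research, IT, Safety}. No two conflicting committees share a time slot.

2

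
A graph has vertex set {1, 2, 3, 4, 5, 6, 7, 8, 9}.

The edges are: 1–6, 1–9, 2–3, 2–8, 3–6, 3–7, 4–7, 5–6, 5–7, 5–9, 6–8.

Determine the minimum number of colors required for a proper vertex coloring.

3 and 7 are adjacent, so at least 2 colors are needed.
One proper 2-coloring: 1=b, 2=a, 3=b, 4=b, 5=b, 6=a, 7=a, 8=b, 9=a. No two adjacent vertices share a color.

2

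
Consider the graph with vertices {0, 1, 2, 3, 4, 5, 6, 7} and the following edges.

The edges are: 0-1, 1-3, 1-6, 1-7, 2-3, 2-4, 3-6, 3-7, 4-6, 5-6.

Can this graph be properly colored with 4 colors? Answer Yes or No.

Yes

The chromatic number is 3. 1, 3, 7 are mutually adjacent, so at least 3 colors are needed.
3 colors suffice: color red → {1, 4, 5}; color blue → {0, 2, 6, 7}; color green → {3}.
Since 4 ≥ 3, a proper 4-coloring certainly exists.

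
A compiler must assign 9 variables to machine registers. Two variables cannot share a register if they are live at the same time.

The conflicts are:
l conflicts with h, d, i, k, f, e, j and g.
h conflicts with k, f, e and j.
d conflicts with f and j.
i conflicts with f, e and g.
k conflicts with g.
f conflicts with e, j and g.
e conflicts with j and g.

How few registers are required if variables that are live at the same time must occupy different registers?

l, i, f, e, g pairwise conflict, so at least 5 registers are needed.
A valid assignment using 5 registers: l=1, h=4, d=3, i=5, k=2, f=2, e=3, j=5, g=4. No two conflicting variables share a register.

5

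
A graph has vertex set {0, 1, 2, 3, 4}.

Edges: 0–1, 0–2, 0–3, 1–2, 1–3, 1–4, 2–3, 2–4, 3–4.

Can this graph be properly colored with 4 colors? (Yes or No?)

The chromatic number is 4. 1, 2, 3, 4 are mutually adjacent (a clique of size 4), so at least 4 colors are needed.
One proper 4-coloring: 0=yellow, 1=red, 2=blue, 3=green, 4=yellow.
That is already a proper 4-coloring.

Yes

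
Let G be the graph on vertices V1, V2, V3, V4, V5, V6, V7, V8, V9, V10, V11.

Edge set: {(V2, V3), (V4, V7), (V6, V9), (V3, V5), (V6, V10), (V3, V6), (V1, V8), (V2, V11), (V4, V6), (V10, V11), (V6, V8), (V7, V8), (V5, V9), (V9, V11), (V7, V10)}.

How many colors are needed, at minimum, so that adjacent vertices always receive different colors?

The cycle V11-V9-V5-V3-V2-V11 has odd length 5, so it cannot be 2-colored; at least 3 colors are needed.
3 colors suffice: color 1 → {V1, V5, V6, V7, V11}; color 2 → {V3, V4, V8, V9, V10}; color 3 → {V2}. No two adjacent vertices share a color.

3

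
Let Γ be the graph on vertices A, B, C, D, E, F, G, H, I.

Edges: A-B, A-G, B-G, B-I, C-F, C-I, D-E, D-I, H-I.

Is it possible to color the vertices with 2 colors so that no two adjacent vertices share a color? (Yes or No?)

No

A, B, G form a triangle, so at least 3 colors are needed.
So 2 colors are not enough.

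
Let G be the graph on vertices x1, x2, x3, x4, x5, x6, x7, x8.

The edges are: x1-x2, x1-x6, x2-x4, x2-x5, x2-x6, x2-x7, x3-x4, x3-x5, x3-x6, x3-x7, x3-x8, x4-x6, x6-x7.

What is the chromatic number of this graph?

x2, x4, x6 form a triangle, so at least 3 colors are needed.
3 colors suffice: color 1 → {x5, x6, x8}; color 2 → {x2, x3}; color 3 → {x1, x4, x7}. No two adjacent vertices share a color.

3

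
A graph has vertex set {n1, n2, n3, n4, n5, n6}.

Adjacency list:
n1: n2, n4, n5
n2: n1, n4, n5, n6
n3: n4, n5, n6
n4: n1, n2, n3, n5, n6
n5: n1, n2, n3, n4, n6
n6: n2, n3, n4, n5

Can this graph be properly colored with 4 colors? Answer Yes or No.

The chromatic number is 4. n3, n4, n5, n6 are mutually adjacent (a clique of size 4), so at least 4 colors are needed.
One proper 4-coloring: n1=Y, n2=G, n3=G, n4=R, n5=B, n6=Y.
That is already a proper 4-coloring.

Yes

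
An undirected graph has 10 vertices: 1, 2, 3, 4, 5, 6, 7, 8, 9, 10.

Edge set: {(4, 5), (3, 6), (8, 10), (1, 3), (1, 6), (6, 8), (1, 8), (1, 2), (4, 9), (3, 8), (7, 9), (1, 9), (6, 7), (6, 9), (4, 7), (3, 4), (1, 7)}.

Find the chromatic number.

4

1, 3, 6, 8 are mutually adjacent (a clique of size 4), so at least 4 colors are needed.
One proper 4-coloring: 1=red, 2=blue, 3=green, 4=red, 5=blue, 6=blue, 7=green, 8=yellow, 9=yellow, 10=red. Every edge joins two different colors.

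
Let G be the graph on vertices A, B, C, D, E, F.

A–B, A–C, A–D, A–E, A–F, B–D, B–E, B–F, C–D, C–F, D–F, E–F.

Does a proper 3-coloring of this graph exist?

A, B, D, F form a clique, so at least 4 colors are needed.
So 3 colors are not enough.

No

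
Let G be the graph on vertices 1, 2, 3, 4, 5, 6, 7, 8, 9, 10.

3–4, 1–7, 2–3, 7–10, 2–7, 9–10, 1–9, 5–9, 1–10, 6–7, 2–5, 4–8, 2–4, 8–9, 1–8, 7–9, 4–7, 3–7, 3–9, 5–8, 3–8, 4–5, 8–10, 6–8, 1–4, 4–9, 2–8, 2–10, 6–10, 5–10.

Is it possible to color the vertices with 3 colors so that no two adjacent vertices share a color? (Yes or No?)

1, 7, 9, 10 are pairwise adjacent (a clique of size 4), so at least 4 colors are needed.
So 3 colors are not enough.

No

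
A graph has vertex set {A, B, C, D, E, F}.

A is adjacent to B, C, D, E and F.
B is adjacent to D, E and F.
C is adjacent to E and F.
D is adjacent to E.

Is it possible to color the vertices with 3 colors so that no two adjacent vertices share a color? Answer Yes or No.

A, B, D, E are mutually adjacent (a clique of size 4), so at least 4 colors are needed.
So 3 colors are not enough.

No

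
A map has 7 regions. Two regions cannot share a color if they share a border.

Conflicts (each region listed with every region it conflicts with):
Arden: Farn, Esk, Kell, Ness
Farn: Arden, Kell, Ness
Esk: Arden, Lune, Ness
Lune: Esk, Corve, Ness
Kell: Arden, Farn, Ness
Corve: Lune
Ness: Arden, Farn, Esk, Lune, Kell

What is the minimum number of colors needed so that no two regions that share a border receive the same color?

4

Arden, Farn, Kell, Ness are mutually in conflict, so at least 4 colors are needed.
A valid assignment using 4 colors: Arden=2, Farn=3, Esk=3, Lune=2, Kell=4, Corve=1, Ness=1. No two conflicting regions share a color.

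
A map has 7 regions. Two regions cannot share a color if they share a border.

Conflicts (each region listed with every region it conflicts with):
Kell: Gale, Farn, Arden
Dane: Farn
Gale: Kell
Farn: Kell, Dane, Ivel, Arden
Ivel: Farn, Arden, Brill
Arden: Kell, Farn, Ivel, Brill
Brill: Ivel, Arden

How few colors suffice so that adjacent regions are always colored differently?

Kell, Farn, Arden all conflict with each other, so at least 3 colors are needed.
One proper 3-coloring: Kell=3, Dane=1, Gale=1, Farn=2, Ivel=3, Arden=1, Brill=2. Each listed conflict is separated.

3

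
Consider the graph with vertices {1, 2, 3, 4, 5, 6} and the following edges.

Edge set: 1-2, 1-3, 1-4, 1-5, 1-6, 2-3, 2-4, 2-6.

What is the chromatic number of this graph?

1, 2, 3 are mutually adjacent, so at least 3 colors are needed.
One proper 3-coloring: 1=red, 2=blue, 3=green, 4=green, 5=blue, 6=green. Each edge has distinct colors on its endpoints.

3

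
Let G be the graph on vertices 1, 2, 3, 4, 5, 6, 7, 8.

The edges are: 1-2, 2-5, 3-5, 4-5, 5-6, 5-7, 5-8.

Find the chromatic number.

3 and 5 are adjacent, so at least 2 colors are needed.
One proper 2-coloring: 1=red, 2=blue, 3=blue, 4=blue, 5=red, 6=blue, 7=blue, 8=blue. Each edge has distinct colors on its endpoints.

2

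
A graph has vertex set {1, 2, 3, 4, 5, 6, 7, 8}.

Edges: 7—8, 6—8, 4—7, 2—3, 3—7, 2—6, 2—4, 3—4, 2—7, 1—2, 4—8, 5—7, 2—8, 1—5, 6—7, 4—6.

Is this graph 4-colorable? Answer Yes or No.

2, 4, 6, 7, 8 are mutually adjacent (a clique of size 5), so at least 5 colors are needed.
So 4 colors are not enough.

No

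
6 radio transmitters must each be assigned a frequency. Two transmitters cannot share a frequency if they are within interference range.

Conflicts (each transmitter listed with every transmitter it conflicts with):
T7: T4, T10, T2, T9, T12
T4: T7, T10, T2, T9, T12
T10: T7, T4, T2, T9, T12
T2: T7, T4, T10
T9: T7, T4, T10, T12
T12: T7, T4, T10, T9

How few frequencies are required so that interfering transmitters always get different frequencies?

5

T7, T4, T10, T9, T12 pairwise conflict, so at least 5 frequencies are needed.
A valid assignment using 5 frequencies: T7=3, T4=2, T10=1, T2=4, T9=4, T12=5. No two conflicting transmitters share a frequency.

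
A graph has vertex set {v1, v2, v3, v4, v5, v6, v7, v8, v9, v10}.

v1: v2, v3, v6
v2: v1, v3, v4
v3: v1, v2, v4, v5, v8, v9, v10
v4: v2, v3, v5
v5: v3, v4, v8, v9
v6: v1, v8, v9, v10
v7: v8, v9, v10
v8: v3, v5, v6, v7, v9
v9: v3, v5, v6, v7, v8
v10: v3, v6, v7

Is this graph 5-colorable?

Yes

The chromatic number is 4. v3, v5, v8, v9 are pairwise adjacent (a clique of size 4), so at least 4 colors are needed.
4 colors suffice: color 1 → {v3, v6, v7}; color 2 → {v1, v4, v8, v10}; color 3 → {v2, v9}; color 4 → {v5}.
Since 5 ≥ 4, a proper 5-coloring certainly exists.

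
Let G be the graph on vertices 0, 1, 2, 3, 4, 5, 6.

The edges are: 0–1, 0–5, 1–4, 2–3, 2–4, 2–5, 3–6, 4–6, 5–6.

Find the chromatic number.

The cycle 1-4-2-5-0-1 has odd length 5, so it cannot be 2-colored; at least 3 colors are needed.
3 colors suffice: color red → {1, 2, 6}; color blue → {3, 4, 5}; color green → {0}. Each edge has distinct colors on its endpoints.

3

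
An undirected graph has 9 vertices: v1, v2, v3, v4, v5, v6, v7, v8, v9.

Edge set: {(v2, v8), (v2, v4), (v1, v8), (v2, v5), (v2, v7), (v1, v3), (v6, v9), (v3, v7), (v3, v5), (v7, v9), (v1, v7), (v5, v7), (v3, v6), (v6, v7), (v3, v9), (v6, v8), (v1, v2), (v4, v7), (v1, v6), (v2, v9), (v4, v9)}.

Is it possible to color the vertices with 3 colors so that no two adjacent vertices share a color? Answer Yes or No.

No

v2, v4, v7, v9 are pairwise adjacent (a clique of size 4), so at least 4 colors are needed.
So 3 colors are not enough.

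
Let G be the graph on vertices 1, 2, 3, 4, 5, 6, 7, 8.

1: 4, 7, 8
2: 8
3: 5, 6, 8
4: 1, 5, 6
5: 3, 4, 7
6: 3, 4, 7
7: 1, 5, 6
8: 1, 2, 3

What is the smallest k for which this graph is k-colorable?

3

The cycle 3-5-7-1-8-3 has odd length 5, so it cannot be 2-colored; at least 3 colors are needed.
3 colors suffice: 1=b, 2=b, 3=c, 4=a, 5=b, 6=b, 7=a, 8=a. Each edge has distinct colors on its endpoints.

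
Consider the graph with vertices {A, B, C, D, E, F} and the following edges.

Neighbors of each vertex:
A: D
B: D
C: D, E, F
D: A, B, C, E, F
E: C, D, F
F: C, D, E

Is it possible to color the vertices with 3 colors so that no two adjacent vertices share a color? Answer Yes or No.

C, D, E, F are mutually adjacent (a clique of size 4), so at least 4 colors are needed.
So 3 colors are not enough.

No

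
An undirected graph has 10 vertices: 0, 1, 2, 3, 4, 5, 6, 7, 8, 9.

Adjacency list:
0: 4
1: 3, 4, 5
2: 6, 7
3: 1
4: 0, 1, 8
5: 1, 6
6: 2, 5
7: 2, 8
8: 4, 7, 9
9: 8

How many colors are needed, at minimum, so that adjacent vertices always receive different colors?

3

The cycle 2-6-5-1-4-8-7-2 has odd length 7, so it cannot be 2-colored; at least 3 colors are needed.
One proper 3-coloring: 0=red, 1=red, 2=red, 3=blue, 4=blue, 5=green, 6=blue, 7=blue, 8=red, 9=blue. No two adjacent vertices share a color.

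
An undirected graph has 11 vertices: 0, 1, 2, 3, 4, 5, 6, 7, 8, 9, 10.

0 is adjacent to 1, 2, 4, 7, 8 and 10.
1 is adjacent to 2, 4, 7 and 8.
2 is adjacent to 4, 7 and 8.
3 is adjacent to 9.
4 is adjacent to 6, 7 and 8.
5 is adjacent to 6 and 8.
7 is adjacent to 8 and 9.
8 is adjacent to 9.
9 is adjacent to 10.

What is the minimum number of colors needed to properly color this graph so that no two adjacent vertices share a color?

6

0, 1, 2, 4, 7, 8 form a clique, so at least 6 colors are needed.
One proper 6-coloring: 0=d, 1=e, 2=f, 3=a, 4=b, 5=b, 6=a, 7=c, 8=a, 9=b, 10=a. Each edge has distinct colors on its endpoints.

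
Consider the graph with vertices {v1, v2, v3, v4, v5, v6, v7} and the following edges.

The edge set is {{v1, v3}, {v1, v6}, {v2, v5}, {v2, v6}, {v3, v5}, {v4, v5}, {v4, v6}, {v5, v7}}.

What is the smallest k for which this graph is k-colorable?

3

The cycle v1-v3-v5-v4-v6-v1 has odd length 5, so it cannot be 2-colored; at least 3 colors are needed.
3 colors suffice: color 1 → {v5, v6}; color 2 → {v2, v3, v4, v7}; color 3 → {v1}. Every edge joins two different colors.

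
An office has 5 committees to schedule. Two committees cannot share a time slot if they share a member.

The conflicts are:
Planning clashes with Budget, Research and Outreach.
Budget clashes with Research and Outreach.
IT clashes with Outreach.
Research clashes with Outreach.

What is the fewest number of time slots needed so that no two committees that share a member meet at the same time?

4

Planning, Budget, Research, Outreach all conflict with each other, so at least 4 time slots are needed.
Using 4 time slots: Planning=4, Budget=3, IT=2, Research=2, Outreach=1. Each listed conflict is separated.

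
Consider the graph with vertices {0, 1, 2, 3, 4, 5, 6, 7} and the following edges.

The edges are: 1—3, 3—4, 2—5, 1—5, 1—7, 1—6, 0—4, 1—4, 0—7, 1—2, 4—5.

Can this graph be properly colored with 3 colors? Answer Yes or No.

The chromatic number is 3. 1, 3, 4 are pairwise adjacent, so at least 3 colors are needed.
A valid assignment using 3 colors: 0=red, 1=red, 2=blue, 3=green, 4=blue, 5=green, 6=blue, 7=blue.
That is already a proper 3-coloring.

Yes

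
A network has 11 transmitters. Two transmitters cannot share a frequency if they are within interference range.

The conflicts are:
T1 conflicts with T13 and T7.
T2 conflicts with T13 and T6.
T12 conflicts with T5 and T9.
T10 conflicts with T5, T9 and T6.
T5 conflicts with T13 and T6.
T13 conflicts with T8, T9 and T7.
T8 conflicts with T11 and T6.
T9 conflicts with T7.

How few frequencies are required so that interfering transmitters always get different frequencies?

3

T1, T13, T7 all conflict with each other, so at least 3 frequencies are needed.
3 frequencies suffice: frequency 1 → {T12, T13, T11, T6}; frequency 2 → {T1, T2, T5, T8, T9}; frequency 3 → {T10, T7}. Each listed conflict is separated.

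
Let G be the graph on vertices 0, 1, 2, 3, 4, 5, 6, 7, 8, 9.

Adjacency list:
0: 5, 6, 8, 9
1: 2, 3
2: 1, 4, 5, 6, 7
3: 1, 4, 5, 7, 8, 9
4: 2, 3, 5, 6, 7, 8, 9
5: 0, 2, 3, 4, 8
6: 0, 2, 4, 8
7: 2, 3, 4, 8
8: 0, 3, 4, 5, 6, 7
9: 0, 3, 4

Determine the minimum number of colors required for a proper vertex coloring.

3, 4, 7, 8 are mutually adjacent (a clique of size 4), so at least 4 colors are needed.
4 colors suffice: color a → {0, 1, 4}; color b → {2, 8, 9}; color c → {3, 6}; color d → {5, 7}. No two adjacent vertices share a color.

4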